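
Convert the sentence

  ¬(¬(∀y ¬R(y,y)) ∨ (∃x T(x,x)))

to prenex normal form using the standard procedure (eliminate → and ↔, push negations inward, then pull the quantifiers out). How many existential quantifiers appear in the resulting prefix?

Push ¬ through the quantifiers and connectives to reach negation normal form:
  (∀y ¬R(y,y)) ∧ (∀x ¬T(x,x))
All bound variables are already distinct, so no renaming is needed.
Finally move all quantifiers to the prefix:
  ∀y ∀x (¬R(y,y) ∧ ¬T(x,x))
The prefix is ∀y ∀x: 2 universal, 0 existential.

0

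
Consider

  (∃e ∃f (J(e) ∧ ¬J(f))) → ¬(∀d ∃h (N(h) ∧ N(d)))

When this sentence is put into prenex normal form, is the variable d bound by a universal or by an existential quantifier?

existential

First replace A → B with ¬A ∨ B.
  ¬(∃e ∃f (J(e) ∧ ¬J(f))) ∨ ¬(∀d ∃h (N(h) ∧ N(d)))
Push ¬ through the quantifiers and connectives to reach negation normal form:
  (∀e ∀f (¬J(e) ∨ J(f))) ∨ (∃d ∀h (¬N(h) ∨ ¬N(d)))
All bound variables are already distinct, so no renaming is needed.
Extract every quantifier outward, since the variables are now distinct and don't occur free across branches:
  ∀e ∀f ∃d ∀h (¬J(e) ∨ J(f) ∨ ¬N(h) ∨ ¬N(d))
The quantifier ∀d sits under an odd number of negations (counting the antecedent side of each →), so it flips to ∃d.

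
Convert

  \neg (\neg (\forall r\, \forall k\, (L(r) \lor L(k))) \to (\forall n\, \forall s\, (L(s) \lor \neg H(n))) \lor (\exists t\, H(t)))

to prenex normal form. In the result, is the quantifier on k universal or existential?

Eliminate → and ↔ using ¬ and ∨.
  \neg (\neg \neg (\forall r\, \forall k\, (L(r) \lor L(k))) \lor (\forall n\, \forall s\, (L(s) \lor \neg H(n))) \lor (\exists t\, H(t)))
Push ¬ through the quantifiers and connectives to reach negation normal form:
  (\exists r\, \exists k\, (\neg L(r) \land \neg L(k))) \land (\exists n\, \exists s\, (\neg L(s) \land H(n))) \land (\forall t\, \neg H(t))
All bound variables are already distinct, so no renaming is needed.
Extract every quantifier outward, since the variables are now distinct and don't occur free across branches:
  \exists r\, \exists k\, \exists n\, \exists s\, \forall t\, (\neg L(r) \land \neg L(k) \land \neg L(s) \land H(n) \land \neg H(t))
The quantifier \forall k sits under an odd number of negations (counting the antecedent side of each →), so it flips to \exists k.

existential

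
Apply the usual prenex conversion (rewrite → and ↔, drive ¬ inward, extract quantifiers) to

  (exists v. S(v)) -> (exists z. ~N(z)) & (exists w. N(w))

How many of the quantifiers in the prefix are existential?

First replace A → B with ¬A ∨ B.
  ~(exists v. S(v)) | (exists z. ~N(z)) & (exists w. N(w))
Drive negations inward (¬∀x A ≡ ∃x ¬A, ¬∃x A ≡ ∀x ¬A, De Morgan for ∧/∨):
  (forall v. ~S(v)) | (exists z. ~N(z)) & (exists w. N(w))
Extract every quantifier outward, since the variables are now distinct and don't occur free across branches:
  forall v. exists z. exists w. (~S(v) | ~N(z) & N(w))
The prefix is forall v exists z exists w: 1 universal, 2 existential.

2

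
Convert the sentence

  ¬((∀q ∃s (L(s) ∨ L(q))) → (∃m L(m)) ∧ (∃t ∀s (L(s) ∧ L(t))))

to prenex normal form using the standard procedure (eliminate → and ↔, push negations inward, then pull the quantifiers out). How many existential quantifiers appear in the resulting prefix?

Eliminate → and ↔ using ¬ and ∨.
  ¬(¬(∀q ∃s (L(s) ∨ L(q))) ∨ (∃m L(m)) ∧ (∃t ∀s (L(s) ∧ L(t))))
Push ¬ through the quantifiers and connectives to reach negation normal form:
  (∀q ∃s (L(s) ∨ L(q))) ∧ ((∀m ¬L(m)) ∨ (∀t ∃s (¬L(s) ∨ ¬L(t))))
Rename bound variables to avoid capture: s↦y.
  (∀q ∃s (L(s) ∨ L(q))) ∧ ((∀m ¬L(m)) ∨ (∀t ∃y (¬L(y) ∨ ¬L(t))))
Pull the quantifiers to the front (each side's bound variable is not free in the other side):
  ∀q ∃s ∀m ∀t ∃y ((L(s) ∨ L(q)) ∧ (¬L(m) ∨ ¬L(y) ∨ ¬L(t)))
The prefix is ∀q ∃s ∀m ∀t ∃y: 3 universal, 2 existential.

2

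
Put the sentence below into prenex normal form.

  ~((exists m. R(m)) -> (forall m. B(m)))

Rewrite implications/biconditionals: A → B as ¬A ∨ B.
  ~(~(exists m. R(m)) | (forall m. B(m)))
Drive negations inward (¬∀x A ≡ ∃x ¬A, ¬∃x A ≡ ∀x ¬A, De Morgan for ∧/∨):
  (exists m. R(m)) & (exists m. ~B(m))
Standardize variables apart so no two quantifiers bind the same name: m↦w1.
  (exists m. R(m)) & (exists w1. ~B(w1))
Extract every quantifier outward, since the variables are now distinct and don't occur free across branches:
  exists m. exists w1. (R(m) & ~B(w1))

exists m. exists w1. (R(m) & ~B(w1))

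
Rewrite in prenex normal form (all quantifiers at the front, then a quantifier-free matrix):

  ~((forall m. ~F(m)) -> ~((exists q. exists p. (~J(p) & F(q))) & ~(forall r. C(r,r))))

forall m. exists q. exists p. exists r. (~F(m) & ~J(p) & F(q) & ~C(r,r))

Rewrite implications/biconditionals: A → B as ¬A ∨ B.
  ~(~(forall m. ~F(m)) | ~((exists q. exists p. (~J(p) & F(q))) & ~(forall r. C(r,r))))
Move each ¬ inward, flipping quantifiers it crosses:
  (forall m. ~F(m)) & (exists q. exists p. (~J(p) & F(q))) & (exists r. ~C(r,r))
Pull the quantifiers to the front (each side's bound variable is not free in the other side):
  forall m. exists q. exists p. exists r. (~F(m) & ~J(p) & F(q) & ~C(r,r))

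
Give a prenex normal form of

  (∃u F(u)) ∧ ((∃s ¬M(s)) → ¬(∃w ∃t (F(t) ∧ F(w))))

First replace A → B with ¬A ∨ B.
  (∃u F(u)) ∧ (¬(∃s ¬M(s)) ∨ ¬(∃w ∃t (F(t) ∧ F(w))))
Push ¬ through the quantifiers and connectives to reach negation normal form:
  (∃u F(u)) ∧ ((∀s M(s)) ∨ (∀w ∀t (¬F(t) ∨ ¬F(w))))
All bound variables are already distinct, so no renaming is needed.
Pull the quantifiers to the front (each side's bound variable is not free in the other side):
  ∃u ∀s ∀w ∀t (F(u) ∧ (M(s) ∨ ¬F(t) ∨ ¬F(w)))

∃u ∀s ∀w ∀t (F(u) ∧ (M(s) ∨ ¬F(t) ∨ ¬F(w)))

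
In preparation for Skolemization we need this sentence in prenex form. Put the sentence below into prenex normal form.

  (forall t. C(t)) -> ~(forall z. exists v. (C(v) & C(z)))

First replace A → B with ¬A ∨ B.
  ~(forall t. C(t)) | ~(forall z. exists v. (C(v) & C(z)))
Move each ¬ inward, flipping quantifiers it crosses:
  (exists t. ~C(t)) | (exists z. forall v. (~C(v) | ~C(z)))
All bound variables are already distinct, so no renaming is needed.
Finally move all quantifiers to the prefix:
  exists t. exists z. forall v. (~C(t) | ~C(v) | ~C(z))

exists t. exists z. forall v. (~C(t) | ~C(v) | ~C(z))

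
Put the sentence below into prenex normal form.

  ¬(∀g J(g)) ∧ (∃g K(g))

∃g ∃v1 (¬J(g) ∧ K(v1))

Drive negations inward (¬∀x A ≡ ∃x ¬A, ¬∃x A ≡ ∀x ¬A, De Morgan for ∧/∨):
  (∃g ¬J(g)) ∧ (∃g K(g))
Standardize variables apart so no two quantifiers bind the same name: g↦v1.
  (∃g ¬J(g)) ∧ (∃v1 K(v1))
Extract every quantifier outward, since the variables are now distinct and don't occur free across branches:
  ∃g ∃v1 (¬J(g) ∧ K(v1))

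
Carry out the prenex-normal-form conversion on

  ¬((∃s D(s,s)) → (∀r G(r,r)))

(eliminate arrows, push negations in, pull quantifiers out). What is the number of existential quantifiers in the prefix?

2

First replace A → B with ¬A ∨ B.
  ¬(¬(∃s D(s,s)) ∨ (∀r G(r,r)))
Push ¬ through the quantifiers and connectives to reach negation normal form:
  (∃s D(s,s)) ∧ (∃r ¬G(r,r))
Finally move all quantifiers to the prefix:
  ∃s ∃r (D(s,s) ∧ ¬G(r,r))
The prefix is ∃s ∃r: 0 universal, 2 existential.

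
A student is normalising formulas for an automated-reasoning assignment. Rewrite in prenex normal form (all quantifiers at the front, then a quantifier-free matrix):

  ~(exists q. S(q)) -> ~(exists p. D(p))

exists q. forall p. (S(q) | ~D(p))

Rewrite implications/biconditionals: A → B as ¬A ∨ B.
  ~~(exists q. S(q)) | ~(exists p. D(p))
Push ¬ through the quantifiers and connectives to reach negation normal form:
  (exists q. S(q)) | (forall p. ~D(p))
Extract every quantifier outward, since the variables are now distinct and don't occur free across branches:
  exists q. forall p. (S(q) | ~D(p))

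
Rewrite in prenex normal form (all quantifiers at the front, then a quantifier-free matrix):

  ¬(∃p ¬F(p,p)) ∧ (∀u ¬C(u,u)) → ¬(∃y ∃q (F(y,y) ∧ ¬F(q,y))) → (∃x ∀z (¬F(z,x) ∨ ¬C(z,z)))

Eliminate → and ↔ using ¬ and ∨.
  ¬(¬(∃p ¬F(p,p)) ∧ (∀u ¬C(u,u))) ∨ ¬¬(∃y ∃q (F(y,y) ∧ ¬F(q,y))) ∨ (∃x ∀z (¬F(z,x) ∨ ¬C(z,z)))
Move each ¬ inward, flipping quantifiers it crosses:
  (∃p ¬F(p,p)) ∨ (∃u C(u,u)) ∨ (∃y ∃q (F(y,y) ∧ ¬F(q,y))) ∨ (∃x ∀z (¬F(z,x) ∨ ¬C(z,z)))
All bound variables are already distinct, so no renaming is needed.
Pull the quantifiers to the front (each side's bound variable is not free in the other side):
  ∃p ∃u ∃y ∃q ∃x ∀z (¬F(p,p) ∨ C(u,u) ∨ F(y,y) ∧ ¬F(q,y) ∨ ¬F(z,x) ∨ ¬C(z,z))

∃p ∃u ∃y ∃q ∃x ∀z (¬F(p,p) ∨ C(u,u) ∨ F(y,y) ∧ ¬F(q,y) ∨ ¬F(z,x) ∨ ¬C(z,z))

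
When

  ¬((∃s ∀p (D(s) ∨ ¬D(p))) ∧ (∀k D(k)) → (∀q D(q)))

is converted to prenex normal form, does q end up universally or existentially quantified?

First replace A → B with ¬A ∨ B.
  ¬(¬((∃s ∀p (D(s) ∨ ¬D(p))) ∧ (∀k D(k))) ∨ (∀q D(q)))
Move each ¬ inward, flipping quantifiers it crosses:
  (∃s ∀p (D(s) ∨ ¬D(p))) ∧ (∀k D(k)) ∧ (∃q ¬D(q))
All bound variables are already distinct, so no renaming is needed.
Pull the quantifiers to the front (each side's bound variable is not free in the other side):
  ∃s ∀p ∀k ∃q ((D(s) ∨ ¬D(p)) ∧ D(k) ∧ ¬D(q))
The quantifier ∀q sits under an odd number of negations (counting the antecedent side of each →), so it flips to ∃q.

existential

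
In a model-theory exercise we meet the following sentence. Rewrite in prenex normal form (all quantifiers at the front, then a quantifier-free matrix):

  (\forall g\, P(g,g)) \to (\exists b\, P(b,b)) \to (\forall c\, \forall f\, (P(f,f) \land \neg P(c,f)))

\exists g\, \forall b\, \forall c\, \forall f\, (\neg P(g,g) \lor \neg P(b,b) \lor P(f,f) \land \neg P(c,f))

First replace A → B with ¬A ∨ B.
  \neg (\forall g\, P(g,g)) \lor \neg (\exists b\, P(b,b)) \lor (\forall c\, \forall f\, (P(f,f) \land \neg P(c,f)))
Move each ¬ inward, flipping quantifiers it crosses:
  (\exists g\, \neg P(g,g)) \lor (\forall b\, \neg P(b,b)) \lor (\forall c\, \forall f\, (P(f,f) \land \neg P(c,f)))
All bound variables are already distinct, so no renaming is needed.
Pull the quantifiers to the front (each side's bound variable is not free in the other side):
  \exists g\, \forall b\, \forall c\, \forall f\, (\neg P(g,g) \lor \neg P(b,b) \lor P(f,f) \land \neg P(c,f))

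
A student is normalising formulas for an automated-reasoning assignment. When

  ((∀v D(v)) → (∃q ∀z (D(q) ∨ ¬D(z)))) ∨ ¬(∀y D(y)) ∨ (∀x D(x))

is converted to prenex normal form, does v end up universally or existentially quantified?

existential

First replace A → B with ¬A ∨ B.
  ¬(∀v D(v)) ∨ (∃q ∀z (D(q) ∨ ¬D(z))) ∨ ¬(∀y D(y)) ∨ (∀x D(x))
Move each ¬ inward, flipping quantifiers it crosses:
  (∃v ¬D(v)) ∨ (∃q ∀z (D(q) ∨ ¬D(z))) ∨ (∃y ¬D(y)) ∨ (∀x D(x))
All bound variables are already distinct, so no renaming is needed.
Pull the quantifiers to the front (each side's bound variable is not free in the other side):
  ∃v ∃q ∀z ∃y ∀x (¬D(v) ∨ D(q) ∨ ¬D(z) ∨ ¬D(y) ∨ D(x))
The quantifier ∀v sits under an odd number of negations (counting the antecedent side of each →), so it flips to ∃v.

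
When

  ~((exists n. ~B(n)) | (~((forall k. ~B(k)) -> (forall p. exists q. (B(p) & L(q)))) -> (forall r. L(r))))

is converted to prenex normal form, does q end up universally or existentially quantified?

Eliminate → and ↔ using ¬ and ∨.
  ~((exists n. ~B(n)) | ~~(~(forall k. ~B(k)) | (forall p. exists q. (B(p) & L(q)))) | (forall r. L(r)))
Move each ¬ inward, flipping quantifiers it crosses:
  (forall n. B(n)) & (forall k. ~B(k)) & (exists p. forall q. (~B(p) | ~L(q))) & (exists r. ~L(r))
Finally move all quantifiers to the prefix:
  forall n. forall k. exists p. forall q. exists r. (B(n) & ~B(k) & (~B(p) | ~L(q)) & ~L(r))
The quantifier exists q sits under an odd number of negations (counting the antecedent side of each →), so it flips to forall q.

universal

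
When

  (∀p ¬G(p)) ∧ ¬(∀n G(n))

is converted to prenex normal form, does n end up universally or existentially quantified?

Move each ¬ inward, flipping quantifiers it crosses:
  (∀p ¬G(p)) ∧ (∃n ¬G(n))
All bound variables are already distinct, so no renaming is needed.
Extract every quantifier outward, since the variables are now distinct and don't occur free across branches:
  ∀p ∃n (¬G(p) ∧ ¬G(n))
The quantifier ∀n sits under an odd number of negations, so it flips to ∃n.

existential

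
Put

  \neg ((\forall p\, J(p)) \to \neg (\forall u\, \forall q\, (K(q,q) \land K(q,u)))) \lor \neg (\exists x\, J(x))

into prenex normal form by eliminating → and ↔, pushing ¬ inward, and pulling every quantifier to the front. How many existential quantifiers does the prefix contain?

0

First replace A → B with ¬A ∨ B.
  \neg (\neg (\forall p\, J(p)) \lor \neg (\forall u\, \forall q\, (K(q,q) \land K(q,u)))) \lor \neg (\exists x\, J(x))
Move each ¬ inward, flipping quantifiers it crosses:
  (\forall p\, J(p)) \land (\forall u\, \forall q\, (K(q,q) \land K(q,u))) \lor (\forall x\, \neg J(x))
Pull the quantifiers to the front (each side's bound variable is not free in the other side):
  \forall p\, \forall u\, \forall q\, \forall x\, (J(p) \land K(q,q) \land K(q,u) \lor \neg J(x))
The prefix is \forall p \forall u \forall q \forall x: 4 universal, 0 existential.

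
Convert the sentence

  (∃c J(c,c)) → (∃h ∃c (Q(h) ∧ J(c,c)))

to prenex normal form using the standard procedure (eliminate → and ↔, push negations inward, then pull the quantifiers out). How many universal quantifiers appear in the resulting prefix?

First replace A → B with ¬A ∨ B.
  ¬(∃c J(c,c)) ∨ (∃h ∃c (Q(h) ∧ J(c,c)))
Drive negations inward (¬∀x A ≡ ∃x ¬A, ¬∃x A ≡ ∀x ¬A, De Morgan for ∧/∨):
  (∀c ¬J(c,c)) ∨ (∃h ∃c (Q(h) ∧ J(c,c)))
Rename bound variables to avoid capture: c↦z.
  (∀c ¬J(c,c)) ∨ (∃h ∃z (Q(h) ∧ J(z,z)))
Finally move all quantifiers to the prefix:
  ∀c ∃h ∃z (¬J(c,c) ∨ Q(h) ∧ J(z,z))
The prefix is ∀c ∃h ∃z: 1 universal, 2 existential.

1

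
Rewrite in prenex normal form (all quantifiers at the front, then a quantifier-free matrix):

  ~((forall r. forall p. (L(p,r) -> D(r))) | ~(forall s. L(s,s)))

exists r. exists p. forall s. (L(p,r) & ~D(r) & L(s,s))

Rewrite implications/biconditionals: A → B as ¬A ∨ B.
  ~((forall r. forall p. (~L(p,r) | D(r))) | ~(forall s. L(s,s)))
Push ¬ through the quantifiers and connectives to reach negation normal form:
  (exists r. exists p. (L(p,r) & ~D(r))) & (forall s. L(s,s))
Finally move all quantifiers to the prefix:
  exists r. exists p. forall s. (L(p,r) & ~D(r) & L(s,s))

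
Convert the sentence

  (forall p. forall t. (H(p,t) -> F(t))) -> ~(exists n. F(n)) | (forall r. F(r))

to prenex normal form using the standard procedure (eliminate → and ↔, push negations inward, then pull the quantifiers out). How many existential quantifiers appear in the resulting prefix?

Rewrite implications/biconditionals: A → B as ¬A ∨ B.
  ~(forall p. forall t. (~H(p,t) | F(t))) | ~(exists n. F(n)) | (forall r. F(r))
Move each ¬ inward, flipping quantifiers it crosses:
  (exists p. exists t. (H(p,t) & ~F(t))) | (forall n. ~F(n)) | (forall r. F(r))
All bound variables are already distinct, so no renaming is needed.
Pull the quantifiers to the front (each side's bound variable is not free in the other side):
  exists p. exists t. forall n. forall r. (H(p,t) & ~F(t) | ~F(n) | F(r))
The prefix is exists p exists t forall n forall r: 2 universal, 2 existential.

2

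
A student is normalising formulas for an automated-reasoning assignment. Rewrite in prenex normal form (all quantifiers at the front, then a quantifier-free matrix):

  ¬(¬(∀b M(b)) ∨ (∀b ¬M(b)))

∀b ∃x (M(b) ∧ M(x))

Push ¬ through the quantifiers and connectives to reach negation normal form:
  (∀b M(b)) ∧ (∃b M(b))
Rename bound variables to avoid capture: b↦x.
  (∀b M(b)) ∧ (∃x M(x))
Extract every quantifier outward, since the variables are now distinct and don't occur free across branches:
  ∀b ∃x (M(b) ∧ M(x))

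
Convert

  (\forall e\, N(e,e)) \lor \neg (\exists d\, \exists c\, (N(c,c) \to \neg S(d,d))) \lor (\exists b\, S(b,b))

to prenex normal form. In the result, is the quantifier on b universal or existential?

First replace A → B with ¬A ∨ B.
  (\forall e\, N(e,e)) \lor \neg (\exists d\, \exists c\, (\neg N(c,c) \lor \neg S(d,d))) \lor (\exists b\, S(b,b))
Move each ¬ inward, flipping quantifiers it crosses:
  (\forall e\, N(e,e)) \lor (\forall d\, \forall c\, (N(c,c) \land S(d,d))) \lor (\exists b\, S(b,b))
Finally move all quantifiers to the prefix:
  \forall e\, \forall d\, \forall c\, \exists b\, (N(e,e) \lor N(c,c) \land S(d,d) \lor S(b,b))
The quantifier \exists b sits under an even number of negations (counting the antecedent side of each →), so it remains existential.

existential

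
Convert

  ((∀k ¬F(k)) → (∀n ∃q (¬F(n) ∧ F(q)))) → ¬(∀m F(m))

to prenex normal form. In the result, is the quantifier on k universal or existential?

universal

Rewrite implications/biconditionals: A → B as ¬A ∨ B.
  ¬(¬(∀k ¬F(k)) ∨ (∀n ∃q (¬F(n) ∧ F(q)))) ∨ ¬(∀m F(m))
Push ¬ through the quantifiers and connectives to reach negation normal form:
  (∀k ¬F(k)) ∧ (∃n ∀q (F(n) ∨ ¬F(q))) ∨ (∃m ¬F(m))
All bound variables are already distinct, so no renaming is needed.
Pull the quantifiers to the front (each side's bound variable is not free in the other side):
  ∀k ∃n ∀q ∃m (¬F(k) ∧ (F(n) ∨ ¬F(q)) ∨ ¬F(m))
The quantifier ∀k sits under an even number of negations (counting the antecedent side of each →), so it remains universal.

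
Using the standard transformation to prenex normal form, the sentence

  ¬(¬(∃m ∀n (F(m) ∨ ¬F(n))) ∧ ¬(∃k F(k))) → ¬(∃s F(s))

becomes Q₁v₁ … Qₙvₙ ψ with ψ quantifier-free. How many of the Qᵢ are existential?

Eliminate → and ↔ using ¬ and ∨.
  ¬¬(¬(∃m ∀n (F(m) ∨ ¬F(n))) ∧ ¬(∃k F(k))) ∨ ¬(∃s F(s))
Move each ¬ inward, flipping quantifiers it crosses:
  (∀m ∃n (¬F(m) ∧ F(n))) ∧ (∀k ¬F(k)) ∨ (∀s ¬F(s))
All bound variables are already distinct, so no renaming is needed.
Extract every quantifier outward, since the variables are now distinct and don't occur free across branches:
  ∀m ∃n ∀k ∀s (¬F(m) ∧ F(n) ∧ ¬F(k) ∨ ¬F(s))
The prefix is ∀m ∃n ∀k ∀s: 3 universal, 1 existential.

1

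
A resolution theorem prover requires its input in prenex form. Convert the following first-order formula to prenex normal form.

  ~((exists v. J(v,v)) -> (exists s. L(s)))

First replace A → B with ¬A ∨ B.
  ~(~(exists v. J(v,v)) | (exists s. L(s)))
Push ¬ through the quantifiers and connectives to reach negation normal form:
  (exists v. J(v,v)) & (forall s. ~L(s))
All bound variables are already distinct, so no renaming is needed.
Finally move all quantifiers to the prefix:
  exists v. forall s. (J(v,v) & ~L(s))

exists v. forall s. (J(v,v) & ~L(s))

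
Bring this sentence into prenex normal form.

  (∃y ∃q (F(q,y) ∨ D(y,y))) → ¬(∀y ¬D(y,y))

Eliminate → and ↔ using ¬ and ∨.
  ¬(∃y ∃q (F(q,y) ∨ D(y,y))) ∨ ¬(∀y ¬D(y,y))
Move each ¬ inward, flipping quantifiers it crosses:
  (∀y ∀q (¬F(q,y) ∧ ¬D(y,y))) ∨ (∃y D(y,y))
Standardize variables apart so no two quantifiers bind the same name: y↦s.
  (∀y ∀q (¬F(q,y) ∧ ¬D(y,y))) ∨ (∃s D(s,s))
Pull the quantifiers to the front (each side's bound variable is not free in the other side):
  ∀y ∀q ∃s (¬F(q,y) ∧ ¬D(y,y) ∨ D(s,s))

∀y ∀q ∃s (¬F(q,y) ∧ ¬D(y,y) ∨ D(s,s))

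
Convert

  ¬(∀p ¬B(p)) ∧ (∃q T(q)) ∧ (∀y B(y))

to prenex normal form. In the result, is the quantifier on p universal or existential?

Move each ¬ inward, flipping quantifiers it crosses:
  (∃p B(p)) ∧ (∃q T(q)) ∧ (∀y B(y))
All bound variables are already distinct, so no renaming is needed.
Extract every quantifier outward, since the variables are now distinct and don't occur free across branches:
  ∃p ∃q ∀y (B(p) ∧ T(q) ∧ B(y))
The quantifier ∀p sits under an odd number of negations, so it flips to ∃p.

existential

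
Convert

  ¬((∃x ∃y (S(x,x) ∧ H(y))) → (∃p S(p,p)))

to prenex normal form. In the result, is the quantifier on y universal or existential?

Rewrite implications/biconditionals: A → B as ¬A ∨ B.
  ¬(¬(∃x ∃y (S(x,x) ∧ H(y))) ∨ (∃p S(p,p)))
Drive negations inward (¬∀x A ≡ ∃x ¬A, ¬∃x A ≡ ∀x ¬A, De Morgan for ∧/∨):
  (∃x ∃y (S(x,x) ∧ H(y))) ∧ (∀p ¬S(p,p))
All bound variables are already distinct, so no renaming is needed.
Pull the quantifiers to the front (each side's bound variable is not free in the other side):
  ∃x ∃y ∀p (S(x,x) ∧ H(y) ∧ ¬S(p,p))
The quantifier ∃y sits under an even number of negations (counting the antecedent side of each →), so it remains existential.

existential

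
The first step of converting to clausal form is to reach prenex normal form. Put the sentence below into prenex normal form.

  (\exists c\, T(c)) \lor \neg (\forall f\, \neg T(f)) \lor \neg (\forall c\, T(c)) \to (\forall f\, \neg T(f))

\forall c\, \forall f\, \forall v1\, \forall b\, (\neg T(c) \land \neg T(f) \land T(v1) \lor \neg T(b))

First replace A → B with ¬A ∨ B.
  \neg ((\exists c\, T(c)) \lor \neg (\forall f\, \neg T(f)) \lor \neg (\forall c\, T(c))) \lor (\forall f\, \neg T(f))
Drive negations inward (¬∀x A ≡ ∃x ¬A, ¬∃x A ≡ ∀x ¬A, De Morgan for ∧/∨):
  (\forall c\, \neg T(c)) \land (\forall f\, \neg T(f)) \land (\forall c\, T(c)) \lor (\forall f\, \neg T(f))
Rename bound variables to avoid capture: c↦v1, f↦b.
  (\forall c\, \neg T(c)) \land (\forall f\, \neg T(f)) \land (\forall v1\, T(v1)) \lor (\forall b\, \neg T(b))
Extract every quantifier outward, since the variables are now distinct and don't occur free across branches:
  \forall c\, \forall f\, \forall v1\, \forall b\, (\neg T(c) \land \neg T(f) \land T(v1) \lor \neg T(b))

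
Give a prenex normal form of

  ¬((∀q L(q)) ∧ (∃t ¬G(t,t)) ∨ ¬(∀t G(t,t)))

Push ¬ through the quantifiers and connectives to reach negation normal form:
  ((∃q ¬L(q)) ∨ (∀t G(t,t))) ∧ (∀t G(t,t))
Give each quantifier a distinct variable: t↦u.
  ((∃q ¬L(q)) ∨ (∀t G(t,t))) ∧ (∀u G(u,u))
Finally move all quantifiers to the prefix:
  ∃q ∀t ∀u ((¬L(q) ∨ G(t,t)) ∧ G(u,u))

∃q ∀t ∀u ((¬L(q) ∨ G(t,t)) ∧ G(u,u))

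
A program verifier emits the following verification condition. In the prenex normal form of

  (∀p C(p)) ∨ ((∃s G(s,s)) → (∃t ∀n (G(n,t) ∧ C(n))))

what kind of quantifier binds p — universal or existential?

universal

Eliminate → and ↔ using ¬ and ∨.
  (∀p C(p)) ∨ ¬(∃s G(s,s)) ∨ (∃t ∀n (G(n,t) ∧ C(n)))
Push ¬ through the quantifiers and connectives to reach negation normal form:
  (∀p C(p)) ∨ (∀s ¬G(s,s)) ∨ (∃t ∀n (G(n,t) ∧ C(n)))
All bound variables are already distinct, so no renaming is needed.
Pull the quantifiers to the front (each side's bound variable is not free in the other side):
  ∀p ∀s ∃t ∀n (C(p) ∨ ¬G(s,s) ∨ G(n,t) ∧ C(n))
The quantifier ∀p sits under an even number of negations (counting the antecedent side of each →), so it remains universal.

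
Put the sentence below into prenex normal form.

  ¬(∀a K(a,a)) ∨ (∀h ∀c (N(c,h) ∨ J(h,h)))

Drive negations inward (¬∀x A ≡ ∃x ¬A, ¬∃x A ≡ ∀x ¬A, De Morgan for ∧/∨):
  (∃a ¬K(a,a)) ∨ (∀h ∀c (N(c,h) ∨ J(h,h)))
All bound variables are already distinct, so no renaming is needed.
Pull the quantifiers to the front (each side's bound variable is not free in the other side):
  ∃a ∀h ∀c (¬K(a,a) ∨ N(c,h) ∨ J(h,h))

∃a ∀h ∀c (¬K(a,a) ∨ N(c,h) ∨ J(h,h))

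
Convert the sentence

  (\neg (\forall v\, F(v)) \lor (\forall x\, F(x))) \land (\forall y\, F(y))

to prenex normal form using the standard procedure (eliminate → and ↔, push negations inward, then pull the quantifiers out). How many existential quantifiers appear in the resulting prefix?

1

Drive negations inward (¬∀x A ≡ ∃x ¬A, ¬∃x A ≡ ∀x ¬A, De Morgan for ∧/∨):
  ((\exists v\, \neg F(v)) \lor (\forall x\, F(x))) \land (\forall y\, F(y))
Pull the quantifiers to the front (each side's bound variable is not free in the other side):
  \exists v\, \forall x\, \forall y\, ((\neg F(v) \lor F(x)) \land F(y))
The prefix is \exists v \forall x \forall y: 2 universal, 1 existential.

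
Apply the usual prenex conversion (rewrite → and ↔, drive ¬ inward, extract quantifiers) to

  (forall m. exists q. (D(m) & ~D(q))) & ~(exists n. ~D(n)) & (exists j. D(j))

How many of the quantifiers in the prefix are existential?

Move each ¬ inward, flipping quantifiers it crosses:
  (forall m. exists q. (D(m) & ~D(q))) & (forall n. D(n)) & (exists j. D(j))
All bound variables are already distinct, so no renaming is needed.
Pull the quantifiers to the front (each side's bound variable is not free in the other side):
  forall m. exists q. forall n. exists j. (D(m) & ~D(q) & D(n) & D(j))
The prefix is forall m exists q forall n exists j: 2 universal, 2 existential.

2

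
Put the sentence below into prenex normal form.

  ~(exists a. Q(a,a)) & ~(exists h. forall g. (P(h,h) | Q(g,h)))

forall a. forall h. exists g. (~Q(a,a) & ~P(h,h) & ~Q(g,h))

Push ¬ through the quantifiers and connectives to reach negation normal form:
  (forall a. ~Q(a,a)) & (forall h. exists g. (~P(h,h) & ~Q(g,h)))
All bound variables are already distinct, so no renaming is needed.
Pull the quantifiers to the front (each side's bound variable is not free in the other side):
  forall a. forall h. exists g. (~Q(a,a) & ~P(h,h) & ~Q(g,h))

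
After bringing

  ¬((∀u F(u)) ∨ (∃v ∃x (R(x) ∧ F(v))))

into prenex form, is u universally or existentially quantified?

Push ¬ through the quantifiers and connectives to reach negation normal form:
  (∃u ¬F(u)) ∧ (∀v ∀x (¬R(x) ∨ ¬F(v)))
Extract every quantifier outward, since the variables are now distinct and don't occur free across branches:
  ∃u ∀v ∀x (¬F(u) ∧ (¬R(x) ∨ ¬F(v)))
The quantifier ∀u sits under an odd number of negations, so it flips to ∃u.

existential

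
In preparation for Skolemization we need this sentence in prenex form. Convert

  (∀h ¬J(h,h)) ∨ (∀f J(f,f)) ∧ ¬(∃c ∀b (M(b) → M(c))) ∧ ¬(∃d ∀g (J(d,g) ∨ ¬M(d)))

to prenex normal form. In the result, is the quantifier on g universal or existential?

Rewrite implications/biconditionals: A → B as ¬A ∨ B.
  (∀h ¬J(h,h)) ∨ (∀f J(f,f)) ∧ ¬(∃c ∀b (¬M(b) ∨ M(c))) ∧ ¬(∃d ∀g (J(d,g) ∨ ¬M(d)))
Move each ¬ inward, flipping quantifiers it crosses:
  (∀h ¬J(h,h)) ∨ (∀f J(f,f)) ∧ (∀c ∃b (M(b) ∧ ¬M(c))) ∧ (∀d ∃g (¬J(d,g) ∧ M(d)))
All bound variables are already distinct, so no renaming is needed.
Finally move all quantifiers to the prefix:
  ∀h ∀f ∀c ∃b ∀d ∃g (¬J(h,h) ∨ J(f,f) ∧ M(b) ∧ ¬M(c) ∧ ¬J(d,g) ∧ M(d))
The quantifier ∀g sits under an odd number of negations (counting the antecedent side of each →), so it flips to ∃g.

existential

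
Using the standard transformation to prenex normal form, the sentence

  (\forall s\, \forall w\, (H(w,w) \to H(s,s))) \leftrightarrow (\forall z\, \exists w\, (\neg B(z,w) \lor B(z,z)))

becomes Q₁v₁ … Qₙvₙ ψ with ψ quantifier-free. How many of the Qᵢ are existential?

4

First replace A → B with ¬A ∨ B; A ↔ B as (¬A ∨ B) ∧ (¬B ∨ A).
  (\neg (\forall s\, \forall w\, (\neg H(w,w) \lor H(s,s))) \lor (\forall z\, \exists w\, (\neg B(z,w) \lor B(z,z)))) \land (\neg (\forall z\, \exists w\, (\neg B(z,w) \lor B(z,z))) \lor (\forall s\, \forall w\, (\neg H(w,w) \lor H(s,s))))
Drive negations inward (¬∀x A ≡ ∃x ¬A, ¬∃x A ≡ ∀x ¬A, De Morgan for ∧/∨):
  ((\exists s\, \exists w\, (H(w,w) \land \neg H(s,s))) \lor (\forall z\, \exists w\, (\neg B(z,w) \lor B(z,z)))) \land ((\exists z\, \forall w\, (B(z,w) \land \neg B(z,z))) \lor (\forall s\, \forall w\, (\neg H(w,w) \lor H(s,s))))
Give each quantifier a distinct variable: w↦r, z↦v1, w↦x1, s↦p, w↦w1.
  ((\exists s\, \exists w\, (H(w,w) \land \neg H(s,s))) \lor (\forall z\, \exists r\, (\neg B(z,r) \lor B(z,z)))) \land ((\exists v1\, \forall x1\, (B(v1,x1) \land \neg B(v1,v1))) \lor (\forall p\, \forall w1\, (\neg H(w1,w1) \lor H(p,p))))
Extract every quantifier outward, since the variables are now distinct and don't occur free across branches:
  \exists s\, \exists w\, \forall z\, \exists r\, \exists v1\, \forall x1\, \forall p\, \forall w1\, ((H(w,w) \land \neg H(s,s) \lor \neg B(z,r) \lor B(z,z)) \land (B(v1,x1) \land \neg B(v1,v1) \lor \neg H(w1,w1) \lor H(p,p)))
The prefix is \exists s \exists w \forall z \exists r \exists v1 \forall x1 \forall p \forall w1: 4 universal, 4 existential.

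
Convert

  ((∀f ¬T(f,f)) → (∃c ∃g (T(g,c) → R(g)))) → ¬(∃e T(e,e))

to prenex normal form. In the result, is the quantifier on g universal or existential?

Rewrite implications/biconditionals: A → B as ¬A ∨ B.
  ¬(¬(∀f ¬T(f,f)) ∨ (∃c ∃g (¬T(g,c) ∨ R(g)))) ∨ ¬(∃e T(e,e))
Drive negations inward (¬∀x A ≡ ∃x ¬A, ¬∃x A ≡ ∀x ¬A, De Morgan for ∧/∨):
  (∀f ¬T(f,f)) ∧ (∀c ∀g (T(g,c) ∧ ¬R(g))) ∨ (∀e ¬T(e,e))
All bound variables are already distinct, so no renaming is needed.
Pull the quantifiers to the front (each side's bound variable is not free in the other side):
  ∀f ∀c ∀g ∀e (¬T(f,f) ∧ T(g,c) ∧ ¬R(g) ∨ ¬T(e,e))
The quantifier ∃g sits under an odd number of negations (counting the antecedent side of each →), so it flips to ∀g.

universal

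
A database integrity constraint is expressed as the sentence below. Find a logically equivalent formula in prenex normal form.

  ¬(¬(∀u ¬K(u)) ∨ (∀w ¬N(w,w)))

∀u ∃w (¬K(u) ∧ N(w,w))

Push ¬ through the quantifiers and connectives to reach negation normal form:
  (∀u ¬K(u)) ∧ (∃w N(w,w))
All bound variables are already distinct, so no renaming is needed.
Pull the quantifiers to the front (each side's bound variable is not free in the other side):
  ∀u ∃w (¬K(u) ∧ N(w,w))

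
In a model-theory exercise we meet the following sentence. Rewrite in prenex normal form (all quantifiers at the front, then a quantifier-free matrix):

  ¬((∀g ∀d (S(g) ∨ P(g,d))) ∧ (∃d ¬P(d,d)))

Drive negations inward (¬∀x A ≡ ∃x ¬A, ¬∃x A ≡ ∀x ¬A, De Morgan for ∧/∨):
  (∃g ∃d (¬S(g) ∧ ¬P(g,d))) ∨ (∀d P(d,d))
Standardize variables apart so no two quantifiers bind the same name: d↦v.
  (∃g ∃d (¬S(g) ∧ ¬P(g,d))) ∨ (∀v P(v,v))
Pull the quantifiers to the front (each side's bound variable is not free in the other side):
  ∃g ∃d ∀v (¬S(g) ∧ ¬P(g,d) ∨ P(v,v))

∃g ∃d ∀v (¬S(g) ∧ ¬P(g,d) ∨ P(v,v))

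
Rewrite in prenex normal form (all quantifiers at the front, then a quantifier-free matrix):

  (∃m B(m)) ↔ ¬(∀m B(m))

Rewrite implications/biconditionals: A → B as ¬A ∨ B; A ↔ B as (¬A ∨ B) ∧ (¬B ∨ A).
  (¬(∃m B(m)) ∨ ¬(∀m B(m))) ∧ (¬¬(∀m B(m)) ∨ (∃m B(m)))
Push ¬ through the quantifiers and connectives to reach negation normal form:
  ((∀m ¬B(m)) ∨ (∃m ¬B(m))) ∧ ((∀m B(m)) ∨ (∃m B(m)))
Standardize variables apart so no two quantifiers bind the same name: m↦r, m↦x1, m↦a.
  ((∀m ¬B(m)) ∨ (∃r ¬B(r))) ∧ ((∀x1 B(x1)) ∨ (∃a B(a)))
Extract every quantifier outward, since the variables are now distinct and don't occur free across branches:
  ∀m ∃r ∀x1 ∃a ((¬B(m) ∨ ¬B(r)) ∧ (B(x1) ∨ B(a)))

∀m ∃r ∀x1 ∃a ((¬B(m) ∨ ¬B(r)) ∧ (B(x1) ∨ B(a)))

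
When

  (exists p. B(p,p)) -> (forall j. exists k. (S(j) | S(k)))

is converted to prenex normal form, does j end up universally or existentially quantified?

Eliminate → and ↔ using ¬ and ∨.
  ~(exists p. B(p,p)) | (forall j. exists k. (S(j) | S(k)))
Move each ¬ inward, flipping quantifiers it crosses:
  (forall p. ~B(p,p)) | (forall j. exists k. (S(j) | S(k)))
Extract every quantifier outward, since the variables are now distinct and don't occur free across branches:
  forall p. forall j. exists k. (~B(p,p) | S(j) | S(k))
The quantifier forall j sits under an even number of negations (counting the antecedent side of each →), so it remains universal.

universal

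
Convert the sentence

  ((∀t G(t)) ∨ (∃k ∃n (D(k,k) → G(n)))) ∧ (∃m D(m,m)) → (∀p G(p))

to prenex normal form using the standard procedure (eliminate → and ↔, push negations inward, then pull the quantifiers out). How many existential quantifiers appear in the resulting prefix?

1

Rewrite implications/biconditionals: A → B as ¬A ∨ B.
  ¬(((∀t G(t)) ∨ (∃k ∃n (¬D(k,k) ∨ G(n)))) ∧ (∃m D(m,m))) ∨ (∀p G(p))
Drive negations inward (¬∀x A ≡ ∃x ¬A, ¬∃x A ≡ ∀x ¬A, De Morgan for ∧/∨):
  (∃t ¬G(t)) ∧ (∀k ∀n (D(k,k) ∧ ¬G(n))) ∨ (∀m ¬D(m,m)) ∨ (∀p G(p))
All bound variables are already distinct, so no renaming is needed.
Extract every quantifier outward, since the variables are now distinct and don't occur free across branches:
  ∃t ∀k ∀n ∀m ∀p (¬G(t) ∧ D(k,k) ∧ ¬G(n) ∨ ¬D(m,m) ∨ G(p))
The prefix is ∃t ∀k ∀n ∀m ∀p: 4 universal, 1 existential.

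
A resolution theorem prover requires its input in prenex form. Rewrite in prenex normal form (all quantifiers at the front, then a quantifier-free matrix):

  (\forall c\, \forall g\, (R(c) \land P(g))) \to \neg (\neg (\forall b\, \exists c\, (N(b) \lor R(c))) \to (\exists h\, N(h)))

First replace A → B with ¬A ∨ B.
  \neg (\forall c\, \forall g\, (R(c) \land P(g))) \lor \neg (\neg \neg (\forall b\, \exists c\, (N(b) \lor R(c))) \lor (\exists h\, N(h)))
Drive negations inward (¬∀x A ≡ ∃x ¬A, ¬∃x A ≡ ∀x ¬A, De Morgan for ∧/∨):
  (\exists c\, \exists g\, (\neg R(c) \lor \neg P(g))) \lor (\exists b\, \forall c\, (\neg N(b) \land \neg R(c))) \land (\forall h\, \neg N(h))
Give each quantifier a distinct variable: c↦x.
  (\exists c\, \exists g\, (\neg R(c) \lor \neg P(g))) \lor (\exists b\, \forall x\, (\neg N(b) \land \neg R(x))) \land (\forall h\, \neg N(h))
Extract every quantifier outward, since the variables are now distinct and don't occur free across branches:
  \exists c\, \exists g\, \exists b\, \forall x\, \forall h\, (\neg R(c) \lor \neg P(g) \lor \neg N(b) \land \neg R(x) \land \neg N(h))

\exists c\, \exists g\, \exists b\, \forall x\, \forall h\, (\neg R(c) \lor \neg P(g) \lor \neg N(b) \land \neg R(x) \land \neg N(h))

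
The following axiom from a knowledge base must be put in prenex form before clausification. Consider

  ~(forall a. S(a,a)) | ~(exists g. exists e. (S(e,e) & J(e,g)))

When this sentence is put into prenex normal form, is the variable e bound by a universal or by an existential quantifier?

universal

Move each ¬ inward, flipping quantifiers it crosses:
  (exists a. ~S(a,a)) | (forall g. forall e. (~S(e,e) | ~J(e,g)))
All bound variables are already distinct, so no renaming is needed.
Finally move all quantifiers to the prefix:
  exists a. forall g. forall e. (~S(a,a) | ~S(e,e) | ~J(e,g))
The quantifier exists e sits under an odd number of negations, so it flips to forall e.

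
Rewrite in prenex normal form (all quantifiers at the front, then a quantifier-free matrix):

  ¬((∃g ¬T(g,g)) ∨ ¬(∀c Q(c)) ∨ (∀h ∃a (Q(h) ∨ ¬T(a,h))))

Move each ¬ inward, flipping quantifiers it crosses:
  (∀g T(g,g)) ∧ (∀c Q(c)) ∧ (∃h ∀a (¬Q(h) ∧ T(a,h)))
All bound variables are already distinct, so no renaming is needed.
Pull the quantifiers to the front (each side's bound variable is not free in the other side):
  ∀g ∀c ∃h ∀a (T(g,g) ∧ Q(c) ∧ ¬Q(h) ∧ T(a,h))

∀g ∀c ∃h ∀a (T(g,g) ∧ Q(c) ∧ ¬Q(h) ∧ T(a,h))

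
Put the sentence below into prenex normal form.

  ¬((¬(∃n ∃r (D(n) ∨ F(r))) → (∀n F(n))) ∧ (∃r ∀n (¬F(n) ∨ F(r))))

First replace A → B with ¬A ∨ B.
  ¬((¬¬(∃n ∃r (D(n) ∨ F(r))) ∨ (∀n F(n))) ∧ (∃r ∀n (¬F(n) ∨ F(r))))
Push ¬ through the quantifiers and connectives to reach negation normal form:
  (∀n ∀r (¬D(n) ∧ ¬F(r))) ∧ (∃n ¬F(n)) ∨ (∀r ∃n (F(n) ∧ ¬F(r)))
Give each quantifier a distinct variable: n↦x, r↦c, n↦t.
  (∀n ∀r (¬D(n) ∧ ¬F(r))) ∧ (∃x ¬F(x)) ∨ (∀c ∃t (F(t) ∧ ¬F(c)))
Finally move all quantifiers to the prefix:
  ∀n ∀r ∃x ∀c ∃t (¬D(n) ∧ ¬F(r) ∧ ¬F(x) ∨ F(t) ∧ ¬F(c))

∀n ∀r ∃x ∀c ∃t (¬D(n) ∧ ¬F(r) ∧ ¬F(x) ∨ F(t) ∧ ¬F(c))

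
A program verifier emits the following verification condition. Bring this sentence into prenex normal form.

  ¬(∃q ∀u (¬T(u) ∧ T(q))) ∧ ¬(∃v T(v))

∀q ∃u ∀v ((T(u) ∨ ¬T(q)) ∧ ¬T(v))

Push ¬ through the quantifiers and connectives to reach negation normal form:
  (∀q ∃u (T(u) ∨ ¬T(q))) ∧ (∀v ¬T(v))
All bound variables are already distinct, so no renaming is needed.
Pull the quantifiers to the front (each side's bound variable is not free in the other side):
  ∀q ∃u ∀v ((T(u) ∨ ¬T(q)) ∧ ¬T(v))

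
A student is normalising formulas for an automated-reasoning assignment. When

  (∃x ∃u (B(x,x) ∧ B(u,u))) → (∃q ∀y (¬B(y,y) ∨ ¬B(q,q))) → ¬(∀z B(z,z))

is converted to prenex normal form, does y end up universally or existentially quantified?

First replace A → B with ¬A ∨ B.
  ¬(∃x ∃u (B(x,x) ∧ B(u,u))) ∨ ¬(∃q ∀y (¬B(y,y) ∨ ¬B(q,q))) ∨ ¬(∀z B(z,z))
Drive negations inward (¬∀x A ≡ ∃x ¬A, ¬∃x A ≡ ∀x ¬A, De Morgan for ∧/∨):
  (∀x ∀u (¬B(x,x) ∨ ¬B(u,u))) ∨ (∀q ∃y (B(y,y) ∧ B(q,q))) ∨ (∃z ¬B(z,z))
All bound variables are already distinct, so no renaming is needed.
Pull the quantifiers to the front (each side's bound variable is not free in the other side):
  ∀x ∀u ∀q ∃y ∃z (¬B(x,x) ∨ ¬B(u,u) ∨ B(y,y) ∧ B(q,q) ∨ ¬B(z,z))
The quantifier ∀y sits under an odd number of negations (counting the antecedent side of each →), so it flips to ∃y.

existential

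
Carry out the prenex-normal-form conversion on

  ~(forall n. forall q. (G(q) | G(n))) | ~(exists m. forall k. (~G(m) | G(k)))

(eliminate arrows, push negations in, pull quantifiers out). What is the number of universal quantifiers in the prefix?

1

Drive negations inward (¬∀x A ≡ ∃x ¬A, ¬∃x A ≡ ∀x ¬A, De Morgan for ∧/∨):
  (exists n. exists q. (~G(q) & ~G(n))) | (forall m. exists k. (G(m) & ~G(k)))
All bound variables are already distinct, so no renaming is needed.
Finally move all quantifiers to the prefix:
  exists n. exists q. forall m. exists k. (~G(q) & ~G(n) | G(m) & ~G(k))
The prefix is exists n exists q forall m exists k: 1 universal, 3 existential.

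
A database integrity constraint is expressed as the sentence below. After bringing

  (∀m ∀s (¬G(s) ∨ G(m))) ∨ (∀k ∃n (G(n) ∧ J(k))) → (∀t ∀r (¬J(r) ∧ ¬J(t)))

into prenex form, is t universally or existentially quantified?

Rewrite implications/biconditionals: A → B as ¬A ∨ B.
  ¬((∀m ∀s (¬G(s) ∨ G(m))) ∨ (∀k ∃n (G(n) ∧ J(k)))) ∨ (∀t ∀r (¬J(r) ∧ ¬J(t)))
Move each ¬ inward, flipping quantifiers it crosses:
  (∃m ∃s (G(s) ∧ ¬G(m))) ∧ (∃k ∀n (¬G(n) ∨ ¬J(k))) ∨ (∀t ∀r (¬J(r) ∧ ¬J(t)))
All bound variables are already distinct, so no renaming is needed.
Finally move all quantifiers to the prefix:
  ∃m ∃s ∃k ∀n ∀t ∀r (G(s) ∧ ¬G(m) ∧ (¬G(n) ∨ ¬J(k)) ∨ ¬J(r) ∧ ¬J(t))
The quantifier ∀t sits under an even number of negations (counting the antecedent side of each →), so it remains universal.

universal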